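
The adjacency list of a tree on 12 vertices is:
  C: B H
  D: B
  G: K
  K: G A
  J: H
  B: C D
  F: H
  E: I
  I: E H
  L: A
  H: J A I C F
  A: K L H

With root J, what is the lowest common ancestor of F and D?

H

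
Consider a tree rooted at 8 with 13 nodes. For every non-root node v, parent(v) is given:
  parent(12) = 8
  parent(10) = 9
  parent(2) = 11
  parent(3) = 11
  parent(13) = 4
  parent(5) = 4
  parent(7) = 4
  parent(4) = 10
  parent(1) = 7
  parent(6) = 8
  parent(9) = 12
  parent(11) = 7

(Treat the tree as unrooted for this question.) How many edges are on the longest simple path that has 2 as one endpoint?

A farthest node from 2 is 6.
The path 2-11-7-4-10-9-12-8-6 has 8 edges.

8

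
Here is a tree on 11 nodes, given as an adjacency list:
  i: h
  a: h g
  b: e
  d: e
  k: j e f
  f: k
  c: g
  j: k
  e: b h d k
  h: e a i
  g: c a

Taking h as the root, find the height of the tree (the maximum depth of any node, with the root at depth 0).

A deepest node is f, reached by h-e-k-f.
That path has 3 edges, so the height is 3.

3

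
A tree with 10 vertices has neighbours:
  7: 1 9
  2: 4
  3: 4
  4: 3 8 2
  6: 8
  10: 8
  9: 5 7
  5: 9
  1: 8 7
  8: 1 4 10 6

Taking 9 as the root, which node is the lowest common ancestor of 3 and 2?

4

Path 3→root: 3 4 8 1 7 9; path 2→root: 2 4 8 1 7 9.
First common node: 4.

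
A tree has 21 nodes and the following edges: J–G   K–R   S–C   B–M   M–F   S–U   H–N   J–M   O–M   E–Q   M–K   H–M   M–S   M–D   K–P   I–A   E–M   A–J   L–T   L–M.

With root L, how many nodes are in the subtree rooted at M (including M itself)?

19

M's subtree: {M, E, J, O, H, D, F, S, K, B, Q, A, G, N, U, C, R, P, I}, size 19.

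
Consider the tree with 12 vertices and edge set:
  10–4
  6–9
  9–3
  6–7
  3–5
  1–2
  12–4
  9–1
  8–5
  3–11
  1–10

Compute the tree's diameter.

7

Starting from 8, a farthest node is 12 at distance 7.
One longest path: 8-5-3-9-1-10-4-12.
So the diameter is 7.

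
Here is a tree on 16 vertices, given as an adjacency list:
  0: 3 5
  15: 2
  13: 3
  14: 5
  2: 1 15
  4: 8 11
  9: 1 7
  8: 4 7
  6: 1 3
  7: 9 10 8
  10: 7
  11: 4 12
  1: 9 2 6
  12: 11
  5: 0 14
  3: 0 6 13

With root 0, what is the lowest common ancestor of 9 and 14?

9's ancestor chain is 9, 1, 6, 3, 0 and 14's is 14, 5, 0; they first meet at 0.

0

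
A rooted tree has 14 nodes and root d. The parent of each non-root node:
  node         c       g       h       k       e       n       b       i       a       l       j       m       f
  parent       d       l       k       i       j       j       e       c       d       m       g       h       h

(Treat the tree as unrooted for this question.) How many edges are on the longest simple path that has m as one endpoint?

6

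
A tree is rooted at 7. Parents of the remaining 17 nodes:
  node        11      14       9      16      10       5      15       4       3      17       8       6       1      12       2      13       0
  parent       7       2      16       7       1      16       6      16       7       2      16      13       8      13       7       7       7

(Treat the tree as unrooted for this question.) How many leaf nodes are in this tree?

11

Exactly 11 nodes have a single neighbour: 0, 3, 4, 5, 9, 10, 11, 12, 14, 15, 17.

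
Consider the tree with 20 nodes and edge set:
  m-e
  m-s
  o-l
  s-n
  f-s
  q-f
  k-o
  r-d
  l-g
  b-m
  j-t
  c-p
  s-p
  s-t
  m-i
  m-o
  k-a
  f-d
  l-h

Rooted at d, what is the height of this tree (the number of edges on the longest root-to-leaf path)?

6

The longest root-to-leaf path is d → f → s → m → o → k → a (6 edges).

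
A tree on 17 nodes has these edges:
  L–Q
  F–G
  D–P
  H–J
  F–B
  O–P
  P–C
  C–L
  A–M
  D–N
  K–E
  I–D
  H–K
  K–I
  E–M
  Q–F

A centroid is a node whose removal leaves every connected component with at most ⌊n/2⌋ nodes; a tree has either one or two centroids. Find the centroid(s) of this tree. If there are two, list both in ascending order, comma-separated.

D

Removing D splits the tree into components of sizes 8, 7, 1; the largest is 8 ≤ ⌊17/2⌋ = 8.
Every other node leaves some component of size > 8, so the centroid is unique.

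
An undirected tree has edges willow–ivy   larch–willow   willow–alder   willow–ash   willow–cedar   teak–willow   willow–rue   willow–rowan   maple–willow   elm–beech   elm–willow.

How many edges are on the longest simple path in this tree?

3

A longest path is beech - elm - willow - larch, with 3 edges.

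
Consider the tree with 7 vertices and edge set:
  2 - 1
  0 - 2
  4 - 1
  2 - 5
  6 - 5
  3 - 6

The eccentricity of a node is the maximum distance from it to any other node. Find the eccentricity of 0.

4

A farthest node from 0 is 3.
The path 0 – 2 – 5 – 6 – 3 has 4 edges.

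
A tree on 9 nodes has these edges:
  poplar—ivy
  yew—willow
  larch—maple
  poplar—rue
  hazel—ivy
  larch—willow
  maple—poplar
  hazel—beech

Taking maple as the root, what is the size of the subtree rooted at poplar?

The subtree rooted at poplar contains: poplar, ivy, rue, hazel, beech — 5 nodes.

5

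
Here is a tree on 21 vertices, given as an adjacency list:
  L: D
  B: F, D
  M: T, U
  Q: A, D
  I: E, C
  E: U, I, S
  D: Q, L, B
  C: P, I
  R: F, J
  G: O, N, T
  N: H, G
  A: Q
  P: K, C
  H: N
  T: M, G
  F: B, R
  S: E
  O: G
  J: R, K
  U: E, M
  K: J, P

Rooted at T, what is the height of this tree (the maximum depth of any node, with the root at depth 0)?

14

The longest root-to-leaf path is T → M → U → E → I → C → P → K → J → R → F → B → D → Q → A (14 edges).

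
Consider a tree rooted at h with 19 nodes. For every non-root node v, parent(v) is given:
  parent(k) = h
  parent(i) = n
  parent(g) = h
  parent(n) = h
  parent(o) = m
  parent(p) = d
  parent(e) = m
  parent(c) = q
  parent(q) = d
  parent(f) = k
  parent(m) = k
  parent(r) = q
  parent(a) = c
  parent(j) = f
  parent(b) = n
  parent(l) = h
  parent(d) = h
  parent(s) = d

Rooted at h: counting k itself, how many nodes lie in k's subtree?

k's subtree: {k, m, f, o, e, j}, size 6.

6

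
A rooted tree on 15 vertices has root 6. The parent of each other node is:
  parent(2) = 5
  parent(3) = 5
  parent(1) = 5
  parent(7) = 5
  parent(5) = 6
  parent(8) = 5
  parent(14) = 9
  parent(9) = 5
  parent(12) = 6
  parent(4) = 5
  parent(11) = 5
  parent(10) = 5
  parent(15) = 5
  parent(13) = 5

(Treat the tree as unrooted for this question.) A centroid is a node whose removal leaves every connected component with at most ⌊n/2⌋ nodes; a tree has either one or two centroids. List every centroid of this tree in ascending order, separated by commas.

Delete 5: the remaining components have sizes 2, 2, 1, 1, 1, 1, 1, 1, 1, 1, 1, 1. Max 2 ≤ 7, so 5 is a centroid.
Every other node leaves some component of size > 7, so the centroid is unique.

5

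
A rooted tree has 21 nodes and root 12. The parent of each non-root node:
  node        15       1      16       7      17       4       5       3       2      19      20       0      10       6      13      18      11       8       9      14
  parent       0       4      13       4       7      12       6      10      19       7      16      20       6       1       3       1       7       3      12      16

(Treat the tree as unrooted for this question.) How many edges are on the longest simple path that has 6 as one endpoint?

7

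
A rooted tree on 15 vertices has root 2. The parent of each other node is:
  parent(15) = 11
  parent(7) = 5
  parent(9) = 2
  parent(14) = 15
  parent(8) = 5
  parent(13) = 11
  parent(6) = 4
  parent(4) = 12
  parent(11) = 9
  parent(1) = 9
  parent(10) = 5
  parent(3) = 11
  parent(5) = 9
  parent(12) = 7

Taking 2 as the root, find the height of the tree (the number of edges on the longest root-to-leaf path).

6 sits deepest: 2-9-5-7-12-4-6 — 6 edges from the root.

6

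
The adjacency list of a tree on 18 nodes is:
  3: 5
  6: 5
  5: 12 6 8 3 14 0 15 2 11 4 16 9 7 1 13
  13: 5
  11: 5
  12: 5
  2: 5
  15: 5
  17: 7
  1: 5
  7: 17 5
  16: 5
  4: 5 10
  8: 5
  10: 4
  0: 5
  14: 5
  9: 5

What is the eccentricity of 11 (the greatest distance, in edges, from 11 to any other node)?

A farthest node from 11 is 10 (17 also at distance 3).
The path 11-5-4-10 has 3 edges.

3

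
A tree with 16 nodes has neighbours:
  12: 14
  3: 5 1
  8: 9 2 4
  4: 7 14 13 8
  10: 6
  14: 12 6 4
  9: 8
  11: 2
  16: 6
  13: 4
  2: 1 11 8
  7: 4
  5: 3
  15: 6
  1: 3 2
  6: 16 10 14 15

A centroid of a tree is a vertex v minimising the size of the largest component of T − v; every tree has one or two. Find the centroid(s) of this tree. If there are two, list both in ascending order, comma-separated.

Removing 4 splits the tree into components of sizes 7, 6, 1, 1; the largest is 7 ≤ ⌊16/2⌋ = 8.
No neighbour of 4 does as well, so 4 is the unique centroid.

4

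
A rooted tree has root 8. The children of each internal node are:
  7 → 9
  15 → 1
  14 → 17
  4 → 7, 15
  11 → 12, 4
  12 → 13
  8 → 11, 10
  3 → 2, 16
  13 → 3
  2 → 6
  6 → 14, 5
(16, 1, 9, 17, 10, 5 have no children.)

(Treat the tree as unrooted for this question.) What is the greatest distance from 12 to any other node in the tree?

6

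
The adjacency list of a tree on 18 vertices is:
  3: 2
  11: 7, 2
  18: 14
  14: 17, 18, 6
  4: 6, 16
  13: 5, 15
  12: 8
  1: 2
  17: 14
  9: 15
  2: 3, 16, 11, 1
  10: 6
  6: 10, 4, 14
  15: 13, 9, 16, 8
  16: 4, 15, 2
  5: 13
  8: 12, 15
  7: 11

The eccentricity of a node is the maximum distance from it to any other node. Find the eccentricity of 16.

4

A farthest node from 16 is 18 (17 also at distance 4).
The path 16–4–6–14–18 has 4 edges.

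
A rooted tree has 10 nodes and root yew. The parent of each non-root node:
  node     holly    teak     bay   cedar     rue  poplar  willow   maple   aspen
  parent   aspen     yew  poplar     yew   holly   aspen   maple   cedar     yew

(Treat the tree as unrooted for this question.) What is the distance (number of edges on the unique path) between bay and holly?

The path is bay–poplar–aspen–holly, which has 3 edges.

3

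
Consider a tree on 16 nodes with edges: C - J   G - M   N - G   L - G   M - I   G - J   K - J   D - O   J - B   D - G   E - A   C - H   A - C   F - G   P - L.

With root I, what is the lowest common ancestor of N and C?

G

N's ancestor chain is N, G, M, I and C's is C, J, G, M, I; they first meet at G.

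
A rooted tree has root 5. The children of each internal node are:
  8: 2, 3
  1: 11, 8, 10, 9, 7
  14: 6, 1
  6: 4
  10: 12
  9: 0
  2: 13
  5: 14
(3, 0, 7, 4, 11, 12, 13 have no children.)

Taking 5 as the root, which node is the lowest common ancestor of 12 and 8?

1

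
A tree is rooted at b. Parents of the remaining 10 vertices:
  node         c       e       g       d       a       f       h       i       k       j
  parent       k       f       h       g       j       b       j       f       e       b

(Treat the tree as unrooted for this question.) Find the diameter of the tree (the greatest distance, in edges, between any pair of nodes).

BFS from d reaches c last, at distance 8; BFS from c confirms no node is farther.
Path: d – g – h – j – b – f – e – k – c.

8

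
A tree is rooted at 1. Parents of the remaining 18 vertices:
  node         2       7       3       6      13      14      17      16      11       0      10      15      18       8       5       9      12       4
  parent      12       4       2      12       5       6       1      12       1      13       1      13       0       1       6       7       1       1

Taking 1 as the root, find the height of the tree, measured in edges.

6

18 sits deepest: 1 – 12 – 6 – 5 – 13 – 0 – 18 — 6 edges from the root.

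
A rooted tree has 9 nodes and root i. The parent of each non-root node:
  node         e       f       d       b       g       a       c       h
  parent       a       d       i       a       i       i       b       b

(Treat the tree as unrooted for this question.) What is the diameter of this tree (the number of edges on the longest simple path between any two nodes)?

Starting from f, a farthest node is c at distance 5.
One longest path: f - d - i - a - b - c.
So the diameter is 5.

5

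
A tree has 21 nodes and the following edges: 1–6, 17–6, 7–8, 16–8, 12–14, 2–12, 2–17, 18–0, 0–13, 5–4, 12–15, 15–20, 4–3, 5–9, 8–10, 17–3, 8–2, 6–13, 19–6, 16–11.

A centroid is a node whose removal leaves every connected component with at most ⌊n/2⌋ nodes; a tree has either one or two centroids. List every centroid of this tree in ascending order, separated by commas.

17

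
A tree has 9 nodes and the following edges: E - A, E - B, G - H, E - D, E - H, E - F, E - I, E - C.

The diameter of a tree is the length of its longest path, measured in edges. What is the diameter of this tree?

3

Starting from G, a farthest node is B at distance 3.
One longest path: G–H–E–B.
So the diameter is 3.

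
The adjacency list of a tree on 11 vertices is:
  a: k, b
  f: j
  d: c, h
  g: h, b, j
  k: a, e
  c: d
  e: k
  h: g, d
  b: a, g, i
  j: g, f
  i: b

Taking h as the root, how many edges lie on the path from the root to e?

5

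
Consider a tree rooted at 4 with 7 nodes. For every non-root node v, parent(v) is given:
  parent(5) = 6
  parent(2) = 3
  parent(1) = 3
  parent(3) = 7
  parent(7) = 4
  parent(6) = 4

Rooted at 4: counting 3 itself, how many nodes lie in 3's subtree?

3

3's subtree: {3, 1, 2}, size 3.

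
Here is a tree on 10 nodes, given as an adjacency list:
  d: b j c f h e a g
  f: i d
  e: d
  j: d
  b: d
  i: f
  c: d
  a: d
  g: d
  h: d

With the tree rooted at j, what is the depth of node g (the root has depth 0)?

2

Climbing from g to the root: g → d → j. That's 2 steps.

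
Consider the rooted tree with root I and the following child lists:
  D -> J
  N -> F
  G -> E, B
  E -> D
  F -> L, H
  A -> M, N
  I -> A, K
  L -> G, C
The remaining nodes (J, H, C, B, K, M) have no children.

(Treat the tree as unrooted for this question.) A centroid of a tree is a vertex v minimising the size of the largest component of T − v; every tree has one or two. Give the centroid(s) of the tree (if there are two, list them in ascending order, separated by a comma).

Delete L: the remaining components have sizes 7, 5, 1. Max 7 ≤ 7, so L is a centroid.
F is adjacent to L and is also a centroid (the largest component after removing it is likewise 7).

F, L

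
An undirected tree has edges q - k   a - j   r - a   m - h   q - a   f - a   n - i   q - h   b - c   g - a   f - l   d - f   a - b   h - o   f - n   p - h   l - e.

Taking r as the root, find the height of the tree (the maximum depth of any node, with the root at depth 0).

A deepest node is e, reached by r → a → f → l → e.
That path has 4 edges, so the height is 4.

4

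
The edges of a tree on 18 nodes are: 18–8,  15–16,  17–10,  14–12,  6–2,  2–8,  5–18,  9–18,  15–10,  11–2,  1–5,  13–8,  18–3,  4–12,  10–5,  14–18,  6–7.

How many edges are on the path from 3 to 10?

3 - 18 - 5 - 10: 3 edges.

3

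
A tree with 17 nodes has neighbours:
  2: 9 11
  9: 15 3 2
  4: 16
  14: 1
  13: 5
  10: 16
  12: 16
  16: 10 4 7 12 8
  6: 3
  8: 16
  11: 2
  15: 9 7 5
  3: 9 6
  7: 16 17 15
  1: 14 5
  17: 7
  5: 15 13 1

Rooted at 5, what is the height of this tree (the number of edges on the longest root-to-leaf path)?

4

10 sits deepest: 5 → 15 → 7 → 16 → 10 — 4 edges from the root.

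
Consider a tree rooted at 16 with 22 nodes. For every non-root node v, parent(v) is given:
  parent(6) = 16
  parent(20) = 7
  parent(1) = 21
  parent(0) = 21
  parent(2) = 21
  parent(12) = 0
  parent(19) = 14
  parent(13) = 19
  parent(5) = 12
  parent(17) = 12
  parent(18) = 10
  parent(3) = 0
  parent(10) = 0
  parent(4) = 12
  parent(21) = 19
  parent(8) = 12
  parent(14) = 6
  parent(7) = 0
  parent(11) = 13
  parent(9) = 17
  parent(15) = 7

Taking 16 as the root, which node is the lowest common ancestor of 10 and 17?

0

Ancestors of 10 (toward the root): 10, 0, 21, 19, 14, 6, 16.
Ancestors of 17: 17, 12, 0, 21, 19, 14, 6, 16.
The deepest node appearing in both lists is 0.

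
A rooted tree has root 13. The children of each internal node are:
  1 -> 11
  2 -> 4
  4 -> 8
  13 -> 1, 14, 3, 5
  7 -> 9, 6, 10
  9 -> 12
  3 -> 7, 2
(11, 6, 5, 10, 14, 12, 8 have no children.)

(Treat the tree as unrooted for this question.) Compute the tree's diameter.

A longest path is 8-4-2-3-7-9-12, with 6 edges.

6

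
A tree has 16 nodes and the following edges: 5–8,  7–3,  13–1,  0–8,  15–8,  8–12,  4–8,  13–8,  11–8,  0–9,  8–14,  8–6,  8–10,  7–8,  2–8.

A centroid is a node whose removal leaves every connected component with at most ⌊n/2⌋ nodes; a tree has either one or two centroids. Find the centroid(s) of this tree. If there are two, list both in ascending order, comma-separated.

Removing 8 splits the tree into components of sizes 2, 2, 2, 1, 1, 1, 1, 1, 1, 1, 1, 1; the largest is 2 ≤ ⌊16/2⌋ = 8.
No neighbour of 8 does as well, so 8 is the unique centroid.

8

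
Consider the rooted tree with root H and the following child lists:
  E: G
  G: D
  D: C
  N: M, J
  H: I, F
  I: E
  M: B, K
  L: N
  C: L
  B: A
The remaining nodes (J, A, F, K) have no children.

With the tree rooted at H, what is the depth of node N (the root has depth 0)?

7

H → I → E → G → D → C → L → N — 7 edges.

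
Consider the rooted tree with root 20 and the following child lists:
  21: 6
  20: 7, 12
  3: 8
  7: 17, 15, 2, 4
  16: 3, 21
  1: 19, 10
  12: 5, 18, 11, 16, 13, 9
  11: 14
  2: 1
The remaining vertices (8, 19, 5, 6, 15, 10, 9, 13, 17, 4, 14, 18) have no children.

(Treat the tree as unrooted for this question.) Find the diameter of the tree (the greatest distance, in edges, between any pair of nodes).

A longest path is 19-1-2-7-20-12-16-3-8, with 8 edges.

8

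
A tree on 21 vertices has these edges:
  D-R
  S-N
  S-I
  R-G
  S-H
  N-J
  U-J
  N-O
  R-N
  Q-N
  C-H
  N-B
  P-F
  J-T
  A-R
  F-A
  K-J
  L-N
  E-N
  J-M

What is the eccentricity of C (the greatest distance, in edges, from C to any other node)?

7

Distances from C peak at 7, attained at P.
C-H-S-N-R-A-F-P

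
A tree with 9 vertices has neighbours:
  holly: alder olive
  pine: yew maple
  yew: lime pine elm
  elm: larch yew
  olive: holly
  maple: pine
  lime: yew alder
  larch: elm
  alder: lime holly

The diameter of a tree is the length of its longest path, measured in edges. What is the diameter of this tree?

A longest path is olive–holly–alder–lime–yew–pine–maple, with 6 edges.

6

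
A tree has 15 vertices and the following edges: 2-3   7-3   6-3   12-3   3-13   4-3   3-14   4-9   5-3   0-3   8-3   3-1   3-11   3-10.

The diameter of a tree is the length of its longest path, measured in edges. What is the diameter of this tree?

A longest path is 9-4-3-12, with 3 edges.

3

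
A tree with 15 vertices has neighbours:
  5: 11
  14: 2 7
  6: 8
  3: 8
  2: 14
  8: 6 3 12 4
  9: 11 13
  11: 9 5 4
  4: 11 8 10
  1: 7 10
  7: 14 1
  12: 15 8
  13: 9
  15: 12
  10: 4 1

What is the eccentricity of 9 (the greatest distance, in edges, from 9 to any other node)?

7

A farthest node from 9 is 2.
The path 9–11–4–10–1–7–14–2 has 7 edges.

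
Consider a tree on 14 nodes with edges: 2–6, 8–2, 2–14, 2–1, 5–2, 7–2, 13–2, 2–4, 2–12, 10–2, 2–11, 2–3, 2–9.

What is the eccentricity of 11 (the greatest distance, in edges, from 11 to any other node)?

2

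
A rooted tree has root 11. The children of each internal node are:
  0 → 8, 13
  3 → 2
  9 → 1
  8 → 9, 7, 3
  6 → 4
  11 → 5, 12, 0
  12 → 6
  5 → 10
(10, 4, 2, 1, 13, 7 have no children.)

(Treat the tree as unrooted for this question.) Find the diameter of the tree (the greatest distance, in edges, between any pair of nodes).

Starting from 4, a farthest node is 1 at distance 7.
One longest path: 4–6–12–11–0–8–9–1.
So the diameter is 7.

7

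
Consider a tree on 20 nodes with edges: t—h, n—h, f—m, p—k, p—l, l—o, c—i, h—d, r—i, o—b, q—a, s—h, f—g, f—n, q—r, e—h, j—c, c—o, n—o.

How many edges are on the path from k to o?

The path is k–p–l–o, which has 3 edges.

3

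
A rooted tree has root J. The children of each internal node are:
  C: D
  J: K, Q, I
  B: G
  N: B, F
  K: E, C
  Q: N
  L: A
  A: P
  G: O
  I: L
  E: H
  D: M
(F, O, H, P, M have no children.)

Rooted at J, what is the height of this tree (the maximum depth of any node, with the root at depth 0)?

5

The longest root-to-leaf path is J-Q-N-B-G-O (5 edges).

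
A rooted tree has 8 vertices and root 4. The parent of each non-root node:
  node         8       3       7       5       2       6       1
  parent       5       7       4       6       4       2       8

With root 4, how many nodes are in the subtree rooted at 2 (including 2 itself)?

2's subtree: {2, 6, 5, 8, 1}, size 5.

5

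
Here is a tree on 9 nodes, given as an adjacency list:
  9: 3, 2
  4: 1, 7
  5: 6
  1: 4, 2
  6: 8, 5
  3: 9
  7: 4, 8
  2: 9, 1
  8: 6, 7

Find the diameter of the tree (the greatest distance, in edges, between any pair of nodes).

Starting from 5, a farthest node is 3 at distance 8.
One longest path: 5-6-8-7-4-1-2-9-3.
So the diameter is 8.

8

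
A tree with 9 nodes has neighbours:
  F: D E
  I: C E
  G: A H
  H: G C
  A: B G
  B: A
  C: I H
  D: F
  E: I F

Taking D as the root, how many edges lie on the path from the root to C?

D – F – E – I – C — 4 edges.

4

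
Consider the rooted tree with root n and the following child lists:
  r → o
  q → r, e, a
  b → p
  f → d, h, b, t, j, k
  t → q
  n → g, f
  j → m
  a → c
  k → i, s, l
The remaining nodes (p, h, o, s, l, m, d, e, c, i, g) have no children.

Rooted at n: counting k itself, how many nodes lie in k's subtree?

The subtree rooted at k contains: k, l, s, i — 4 nodes.

4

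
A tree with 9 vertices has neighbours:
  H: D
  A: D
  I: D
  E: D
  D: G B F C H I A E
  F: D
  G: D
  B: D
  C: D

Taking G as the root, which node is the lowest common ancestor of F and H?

D

Path F→root: F D G; path H→root: H D G.
First common node: D.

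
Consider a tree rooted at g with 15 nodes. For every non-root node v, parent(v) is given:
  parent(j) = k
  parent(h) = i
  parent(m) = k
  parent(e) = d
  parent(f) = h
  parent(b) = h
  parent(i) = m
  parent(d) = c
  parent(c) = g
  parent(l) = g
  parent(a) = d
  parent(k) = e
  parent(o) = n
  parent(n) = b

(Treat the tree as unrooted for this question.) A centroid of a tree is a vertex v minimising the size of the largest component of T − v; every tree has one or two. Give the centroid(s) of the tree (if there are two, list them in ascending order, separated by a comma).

Delete k: the remaining components have sizes 7, 6, 1. Max 7 ≤ 7, so k is a centroid.
Every other node leaves some component of size > 7, so the centroid is unique.

k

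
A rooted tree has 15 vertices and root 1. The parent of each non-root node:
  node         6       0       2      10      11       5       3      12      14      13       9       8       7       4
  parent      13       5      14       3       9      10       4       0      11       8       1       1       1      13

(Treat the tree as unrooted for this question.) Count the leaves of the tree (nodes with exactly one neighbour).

Exactly 4 nodes have a single neighbour: 2, 6, 7, 12.

4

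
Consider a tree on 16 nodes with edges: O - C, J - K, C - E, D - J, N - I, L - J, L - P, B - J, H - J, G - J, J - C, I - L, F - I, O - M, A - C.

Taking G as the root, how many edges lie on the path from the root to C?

G – J – C — 2 edges.

2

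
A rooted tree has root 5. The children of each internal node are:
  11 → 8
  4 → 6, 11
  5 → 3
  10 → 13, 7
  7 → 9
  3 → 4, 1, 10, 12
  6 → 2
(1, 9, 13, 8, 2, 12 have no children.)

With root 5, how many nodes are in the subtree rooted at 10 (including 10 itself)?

The subtree rooted at 10 contains: 10, 7, 13, 9 — 4 nodes.

4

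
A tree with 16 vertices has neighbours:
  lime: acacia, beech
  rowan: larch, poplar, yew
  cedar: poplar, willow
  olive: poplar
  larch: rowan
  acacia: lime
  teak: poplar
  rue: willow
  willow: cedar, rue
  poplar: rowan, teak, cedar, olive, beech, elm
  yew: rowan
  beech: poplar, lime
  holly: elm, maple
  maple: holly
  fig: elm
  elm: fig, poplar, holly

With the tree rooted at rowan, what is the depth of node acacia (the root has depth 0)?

4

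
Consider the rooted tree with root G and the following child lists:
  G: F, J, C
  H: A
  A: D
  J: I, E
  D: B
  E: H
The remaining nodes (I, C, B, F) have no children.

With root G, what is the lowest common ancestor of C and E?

G

Ancestors of C (toward the root): C, G.
Ancestors of E: E, J, G.
The deepest node appearing in both lists is G.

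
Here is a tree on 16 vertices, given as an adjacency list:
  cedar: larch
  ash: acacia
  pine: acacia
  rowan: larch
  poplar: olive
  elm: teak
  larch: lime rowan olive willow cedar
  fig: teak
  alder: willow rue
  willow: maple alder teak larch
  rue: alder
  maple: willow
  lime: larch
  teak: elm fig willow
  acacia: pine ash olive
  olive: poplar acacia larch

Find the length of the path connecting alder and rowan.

3

alder - willow - larch - rowan: 3 edges.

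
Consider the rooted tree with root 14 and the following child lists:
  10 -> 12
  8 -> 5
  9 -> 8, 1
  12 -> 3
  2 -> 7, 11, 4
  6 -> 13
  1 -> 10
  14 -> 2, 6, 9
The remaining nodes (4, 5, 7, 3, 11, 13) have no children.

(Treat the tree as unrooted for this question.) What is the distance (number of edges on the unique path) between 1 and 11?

Walking from 1: 1–9–14–2–11. Length 4.

4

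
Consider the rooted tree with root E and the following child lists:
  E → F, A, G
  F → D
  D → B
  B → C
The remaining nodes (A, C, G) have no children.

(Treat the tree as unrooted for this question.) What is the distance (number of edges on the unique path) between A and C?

Walking from A: A–E–F–D–B–C. Length 5.

5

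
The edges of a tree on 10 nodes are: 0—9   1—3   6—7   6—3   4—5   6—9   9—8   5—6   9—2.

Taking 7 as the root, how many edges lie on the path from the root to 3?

2

Path from 7 to 3: 7 – 6 – 3, which has 2 edges.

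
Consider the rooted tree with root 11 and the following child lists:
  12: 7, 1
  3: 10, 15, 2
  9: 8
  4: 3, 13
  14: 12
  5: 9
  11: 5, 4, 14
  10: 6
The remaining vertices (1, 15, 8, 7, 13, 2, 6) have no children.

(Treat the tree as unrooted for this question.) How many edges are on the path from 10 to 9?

The path is 10–3–4–11–5–9, which has 5 edges.

5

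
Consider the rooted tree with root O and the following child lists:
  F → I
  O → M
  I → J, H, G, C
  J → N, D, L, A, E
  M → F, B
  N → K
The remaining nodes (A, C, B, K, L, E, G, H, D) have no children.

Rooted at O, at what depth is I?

3

Path from O to I: O → M → F → I, which has 3 edges.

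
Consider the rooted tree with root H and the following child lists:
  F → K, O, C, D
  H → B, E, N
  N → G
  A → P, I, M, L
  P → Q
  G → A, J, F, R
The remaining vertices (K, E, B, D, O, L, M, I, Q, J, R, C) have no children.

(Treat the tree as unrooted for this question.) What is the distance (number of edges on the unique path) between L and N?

The path is L - A - G - N, which has 3 edges.

3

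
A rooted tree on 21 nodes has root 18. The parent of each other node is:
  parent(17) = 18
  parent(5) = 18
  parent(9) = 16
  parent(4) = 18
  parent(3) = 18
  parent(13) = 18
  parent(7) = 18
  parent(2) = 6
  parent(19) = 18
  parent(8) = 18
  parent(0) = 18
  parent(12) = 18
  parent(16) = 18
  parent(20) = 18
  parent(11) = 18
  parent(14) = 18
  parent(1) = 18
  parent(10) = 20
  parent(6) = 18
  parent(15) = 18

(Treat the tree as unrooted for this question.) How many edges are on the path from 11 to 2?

3

Walking from 11: 11 – 18 – 6 – 2. Length 3.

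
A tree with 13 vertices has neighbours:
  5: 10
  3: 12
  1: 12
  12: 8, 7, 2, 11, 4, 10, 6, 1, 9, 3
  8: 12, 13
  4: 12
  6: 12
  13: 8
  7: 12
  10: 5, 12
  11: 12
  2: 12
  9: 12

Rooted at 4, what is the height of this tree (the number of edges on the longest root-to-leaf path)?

3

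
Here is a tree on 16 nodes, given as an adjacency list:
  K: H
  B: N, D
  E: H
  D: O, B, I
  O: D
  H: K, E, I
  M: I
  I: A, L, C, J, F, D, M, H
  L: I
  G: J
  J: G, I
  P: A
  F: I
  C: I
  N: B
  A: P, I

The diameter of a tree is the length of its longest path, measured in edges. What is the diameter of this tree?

5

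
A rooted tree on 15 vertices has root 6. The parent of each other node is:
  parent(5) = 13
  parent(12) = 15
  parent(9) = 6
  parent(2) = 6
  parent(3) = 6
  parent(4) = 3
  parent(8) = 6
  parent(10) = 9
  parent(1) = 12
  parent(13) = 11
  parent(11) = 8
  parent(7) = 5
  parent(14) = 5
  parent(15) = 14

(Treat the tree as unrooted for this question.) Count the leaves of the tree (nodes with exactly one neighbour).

Exactly 5 nodes have a single neighbour: 1, 2, 4, 7, 10.

5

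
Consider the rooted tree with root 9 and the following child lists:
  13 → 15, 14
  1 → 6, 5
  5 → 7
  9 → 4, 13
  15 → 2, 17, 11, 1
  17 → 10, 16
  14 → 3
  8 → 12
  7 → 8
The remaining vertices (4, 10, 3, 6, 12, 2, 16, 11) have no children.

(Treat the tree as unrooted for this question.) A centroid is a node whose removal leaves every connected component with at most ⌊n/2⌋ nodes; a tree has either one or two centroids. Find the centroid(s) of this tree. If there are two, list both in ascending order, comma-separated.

15

Delete 15: the remaining components have sizes 6, 5, 3, 1, 1. Max 6 ≤ 8, so 15 is a centroid.
Every other node leaves some component of size > 8, so the centroid is unique.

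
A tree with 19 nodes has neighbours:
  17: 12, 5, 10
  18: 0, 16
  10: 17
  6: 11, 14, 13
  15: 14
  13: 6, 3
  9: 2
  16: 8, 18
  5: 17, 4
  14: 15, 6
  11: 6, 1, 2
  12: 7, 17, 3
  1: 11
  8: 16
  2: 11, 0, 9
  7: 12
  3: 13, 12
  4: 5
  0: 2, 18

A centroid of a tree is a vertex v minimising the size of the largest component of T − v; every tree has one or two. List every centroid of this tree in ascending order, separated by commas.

Delete 6: the remaining components have sizes 8, 8, 2. Max 8 ≤ 9, so 6 is a centroid.
Every other node leaves some component of size > 9, so the centroid is unique.

6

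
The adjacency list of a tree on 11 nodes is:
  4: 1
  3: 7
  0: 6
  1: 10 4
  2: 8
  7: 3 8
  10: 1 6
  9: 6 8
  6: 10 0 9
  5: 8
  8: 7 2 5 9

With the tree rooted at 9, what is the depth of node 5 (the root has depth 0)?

Climbing from 5 to the root: 5 – 8 – 9. That's 2 steps.

2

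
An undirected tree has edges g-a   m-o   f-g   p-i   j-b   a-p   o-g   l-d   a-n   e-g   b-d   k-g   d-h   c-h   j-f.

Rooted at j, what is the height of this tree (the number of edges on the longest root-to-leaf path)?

The longest root-to-leaf path is j → f → g → a → p → i (5 edges).

5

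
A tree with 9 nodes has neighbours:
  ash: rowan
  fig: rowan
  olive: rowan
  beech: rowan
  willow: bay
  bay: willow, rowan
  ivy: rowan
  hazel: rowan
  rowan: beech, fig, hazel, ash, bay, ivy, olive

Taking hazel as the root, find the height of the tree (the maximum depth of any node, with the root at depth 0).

A deepest node is willow, reached by hazel – rowan – bay – willow.
That path has 3 edges, so the height is 3.

3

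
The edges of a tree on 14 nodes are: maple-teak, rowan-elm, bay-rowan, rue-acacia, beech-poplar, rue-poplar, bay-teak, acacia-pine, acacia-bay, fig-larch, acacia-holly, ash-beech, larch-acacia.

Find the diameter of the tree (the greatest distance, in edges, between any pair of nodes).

7

BFS from ash reaches elm last, at distance 7; BFS from elm confirms no node is farther.
Path: ash - beech - poplar - rue - acacia - bay - rowan - elm.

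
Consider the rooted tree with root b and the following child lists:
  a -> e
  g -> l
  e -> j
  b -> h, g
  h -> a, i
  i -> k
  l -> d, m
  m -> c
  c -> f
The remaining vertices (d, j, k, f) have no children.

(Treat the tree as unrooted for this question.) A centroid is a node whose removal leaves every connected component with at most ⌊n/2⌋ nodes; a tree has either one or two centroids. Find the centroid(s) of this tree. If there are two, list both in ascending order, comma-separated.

b

Delete b: the remaining components have sizes 6, 6. Max 6 ≤ 6, so b is a centroid.
No neighbour of b does as well, so b is the unique centroid.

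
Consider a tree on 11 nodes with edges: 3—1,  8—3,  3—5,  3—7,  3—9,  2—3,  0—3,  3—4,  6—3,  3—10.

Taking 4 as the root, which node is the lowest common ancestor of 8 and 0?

3

8's ancestor chain is 8, 3, 4 and 0's is 0, 3, 4; they first meet at 3.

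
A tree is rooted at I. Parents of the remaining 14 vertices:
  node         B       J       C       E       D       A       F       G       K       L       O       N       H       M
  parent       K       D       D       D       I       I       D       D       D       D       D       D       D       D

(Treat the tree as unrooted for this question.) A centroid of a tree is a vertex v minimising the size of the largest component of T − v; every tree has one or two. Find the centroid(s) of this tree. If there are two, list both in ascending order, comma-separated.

D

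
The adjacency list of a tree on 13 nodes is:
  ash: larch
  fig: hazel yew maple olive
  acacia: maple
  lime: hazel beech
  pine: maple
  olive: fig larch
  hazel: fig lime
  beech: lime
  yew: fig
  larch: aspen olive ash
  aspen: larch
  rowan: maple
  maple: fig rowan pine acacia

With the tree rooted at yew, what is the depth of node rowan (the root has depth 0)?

3

yew–fig–maple–rowan — 3 edges.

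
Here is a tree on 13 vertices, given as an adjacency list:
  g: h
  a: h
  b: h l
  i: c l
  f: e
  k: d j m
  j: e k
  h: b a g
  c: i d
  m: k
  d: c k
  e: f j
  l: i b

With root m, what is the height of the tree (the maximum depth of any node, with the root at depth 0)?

8

A deepest node is a, reached by m-k-d-c-i-l-b-h-a.
That path has 8 edges, so the height is 8.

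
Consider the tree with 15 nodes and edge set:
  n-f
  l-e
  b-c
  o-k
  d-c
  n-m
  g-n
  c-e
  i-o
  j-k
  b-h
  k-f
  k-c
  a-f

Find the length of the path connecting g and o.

g - n - f - k - o: 4 edges.

4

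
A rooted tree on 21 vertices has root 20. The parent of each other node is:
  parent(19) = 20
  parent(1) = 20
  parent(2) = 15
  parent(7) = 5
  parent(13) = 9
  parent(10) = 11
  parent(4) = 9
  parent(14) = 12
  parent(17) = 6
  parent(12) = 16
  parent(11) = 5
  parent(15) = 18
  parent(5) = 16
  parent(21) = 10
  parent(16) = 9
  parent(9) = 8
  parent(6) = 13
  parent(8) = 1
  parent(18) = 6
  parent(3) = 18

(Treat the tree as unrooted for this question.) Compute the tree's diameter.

A longest path is 2 - 15 - 18 - 6 - 13 - 9 - 16 - 5 - 11 - 10 - 21, with 10 edges.

10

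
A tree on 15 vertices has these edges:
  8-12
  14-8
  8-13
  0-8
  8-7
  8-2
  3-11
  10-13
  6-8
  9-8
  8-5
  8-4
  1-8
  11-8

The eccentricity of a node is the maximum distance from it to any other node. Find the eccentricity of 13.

3

The node farthest from 13 is 3, via 13 – 8 – 11 – 3 — 3 edges.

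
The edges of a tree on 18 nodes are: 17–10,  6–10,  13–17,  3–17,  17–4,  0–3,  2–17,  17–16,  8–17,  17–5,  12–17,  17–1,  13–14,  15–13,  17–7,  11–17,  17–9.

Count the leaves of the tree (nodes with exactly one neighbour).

The leaves are 0, 1, 2, 4, 5, 6, 7, 8, 9, 11, 12, 14, 15, 16.
That is 14 leaves.

14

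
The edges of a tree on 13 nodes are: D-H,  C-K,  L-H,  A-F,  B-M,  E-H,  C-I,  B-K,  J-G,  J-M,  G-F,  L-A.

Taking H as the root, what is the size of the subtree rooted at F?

Descendants of F (including itself): F, G, J, M, B, K, C, I. That's 8.

8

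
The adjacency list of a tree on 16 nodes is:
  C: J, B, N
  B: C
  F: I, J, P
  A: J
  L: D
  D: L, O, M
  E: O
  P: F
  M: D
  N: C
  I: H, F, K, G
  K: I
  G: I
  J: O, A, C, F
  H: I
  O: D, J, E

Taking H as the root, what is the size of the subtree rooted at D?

3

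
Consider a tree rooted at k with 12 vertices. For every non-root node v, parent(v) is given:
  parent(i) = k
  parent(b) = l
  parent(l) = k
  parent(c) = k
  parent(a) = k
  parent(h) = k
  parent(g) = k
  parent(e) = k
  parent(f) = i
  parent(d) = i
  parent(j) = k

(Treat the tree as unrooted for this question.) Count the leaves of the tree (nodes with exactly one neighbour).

9

Degree-1 nodes: a, b, c, d, e, f, g, h, j — 9 of them.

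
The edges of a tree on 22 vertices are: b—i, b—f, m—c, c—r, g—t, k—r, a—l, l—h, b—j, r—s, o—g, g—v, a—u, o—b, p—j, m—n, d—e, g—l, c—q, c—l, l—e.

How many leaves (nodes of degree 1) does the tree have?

12

Degree-1 nodes: d, f, h, i, k, n, p, q, s, t, u, v — 12 of them.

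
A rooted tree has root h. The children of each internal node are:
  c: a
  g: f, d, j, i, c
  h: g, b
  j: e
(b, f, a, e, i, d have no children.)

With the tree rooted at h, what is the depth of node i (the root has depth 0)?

2

h – g – i — 2 edges.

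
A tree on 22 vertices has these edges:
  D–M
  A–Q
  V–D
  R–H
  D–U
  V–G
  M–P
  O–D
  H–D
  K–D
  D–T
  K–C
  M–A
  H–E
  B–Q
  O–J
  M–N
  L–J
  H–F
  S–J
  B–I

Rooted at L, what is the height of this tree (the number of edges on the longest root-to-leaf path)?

8

The longest root-to-leaf path is L-J-O-D-M-A-Q-B-I (8 edges).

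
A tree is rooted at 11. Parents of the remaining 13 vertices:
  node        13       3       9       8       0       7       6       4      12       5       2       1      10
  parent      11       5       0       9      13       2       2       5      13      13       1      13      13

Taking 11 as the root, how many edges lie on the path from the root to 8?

11 → 13 → 0 → 9 → 8 — 4 edges.

4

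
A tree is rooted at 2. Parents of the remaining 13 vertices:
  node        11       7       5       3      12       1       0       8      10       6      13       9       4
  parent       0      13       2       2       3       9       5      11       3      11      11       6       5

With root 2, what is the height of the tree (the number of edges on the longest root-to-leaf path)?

6

A deepest node is 1, reached by 2-5-0-11-6-9-1.
That path has 6 edges, so the height is 6.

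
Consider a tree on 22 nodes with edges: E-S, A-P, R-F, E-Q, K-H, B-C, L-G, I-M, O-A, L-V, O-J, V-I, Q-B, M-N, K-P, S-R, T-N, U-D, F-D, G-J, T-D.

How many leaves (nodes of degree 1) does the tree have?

The leaves are C, H, U.
That is 3 leaves.

3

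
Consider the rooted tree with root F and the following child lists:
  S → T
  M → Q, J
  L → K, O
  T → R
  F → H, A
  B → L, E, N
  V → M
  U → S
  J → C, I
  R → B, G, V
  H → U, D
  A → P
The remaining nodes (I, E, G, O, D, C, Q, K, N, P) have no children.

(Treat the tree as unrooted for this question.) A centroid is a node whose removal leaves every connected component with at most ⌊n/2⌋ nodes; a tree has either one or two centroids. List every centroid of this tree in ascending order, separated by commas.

Removing R splits the tree into components of sizes 8, 6, 6, 1; the largest is 8 ≤ ⌊22/2⌋ = 11.
No neighbour of R does as well, so R is the unique centroid.

R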